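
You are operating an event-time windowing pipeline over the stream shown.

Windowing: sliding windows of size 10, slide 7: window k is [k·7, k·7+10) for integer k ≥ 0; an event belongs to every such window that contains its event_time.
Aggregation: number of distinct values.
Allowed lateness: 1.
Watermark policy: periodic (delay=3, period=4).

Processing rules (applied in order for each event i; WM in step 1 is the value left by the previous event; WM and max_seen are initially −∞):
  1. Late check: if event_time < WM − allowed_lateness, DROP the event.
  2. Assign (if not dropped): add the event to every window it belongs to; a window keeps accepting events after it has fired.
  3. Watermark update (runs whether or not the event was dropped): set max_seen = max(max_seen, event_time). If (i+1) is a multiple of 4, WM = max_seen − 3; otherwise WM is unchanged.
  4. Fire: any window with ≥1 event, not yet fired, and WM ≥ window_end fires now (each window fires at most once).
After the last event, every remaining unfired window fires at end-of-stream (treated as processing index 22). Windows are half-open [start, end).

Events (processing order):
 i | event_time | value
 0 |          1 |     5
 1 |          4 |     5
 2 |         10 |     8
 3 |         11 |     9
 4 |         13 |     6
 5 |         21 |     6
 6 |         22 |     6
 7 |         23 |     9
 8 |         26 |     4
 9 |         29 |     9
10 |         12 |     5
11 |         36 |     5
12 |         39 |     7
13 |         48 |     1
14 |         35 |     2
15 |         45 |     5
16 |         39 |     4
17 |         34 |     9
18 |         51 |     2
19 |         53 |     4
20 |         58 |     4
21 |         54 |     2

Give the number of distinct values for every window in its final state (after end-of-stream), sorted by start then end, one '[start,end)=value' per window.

i=0 t=1 v=5: → [0,10); WM=−∞
i=1 t=4 v=5: → [0,10); WM=−∞
i=2 t=10 v=8: → [7,17); WM=−∞
i=3 t=11 v=9: → [7,17); WM=8
i=4 t=13 v=6: → [7,17); WM=8
i=5 t=21 v=6: → [21,31),[14,24); WM=8
i=6 t=22 v=6: → [21,31),[14,24); WM=8
i=7 t=23 v=9: → [21,31),[14,24); WM=20; [0,10) fires=1 [7,17) fires=3
i=8 t=26 v=4: → [21,31); WM=20
i=9 t=29 v=9: → [28,38),[21,31); WM=20
i=10 t=12 v=5: DROP (t<20-1); WM=20
i=11 t=36 v=5: → [35,45),[28,38); WM=33; [14,24) fires=2 [21,31) fires=3
i=12 t=39 v=7: → [35,45); WM=33
i=13 t=48 v=1: → [42,52); WM=33
i=14 t=35 v=2: → [35,45),[28,38); WM=33
i=15 t=45 v=5: → [42,52); WM=45; [28,38) fires=3 [35,45) fires=3
i=16 t=39 v=4: DROP (t<45-1); WM=45
i=17 t=34 v=9: DROP (t<45-1); WM=45
i=18 t=51 v=2: → [49,59),[42,52); WM=45
i=19 t=53 v=4: → [49,59); WM=50
i=20 t=58 v=4: → [56,66),[49,59); WM=50
i=21 t=54 v=2: → [49,59); WM=50

[0,10)=1 [7,17)=3 [14,24)=2 [21,31)=3 [28,38)=3 [35,45)=3 [42,52)=3 [49,59)=2 [56,66)=1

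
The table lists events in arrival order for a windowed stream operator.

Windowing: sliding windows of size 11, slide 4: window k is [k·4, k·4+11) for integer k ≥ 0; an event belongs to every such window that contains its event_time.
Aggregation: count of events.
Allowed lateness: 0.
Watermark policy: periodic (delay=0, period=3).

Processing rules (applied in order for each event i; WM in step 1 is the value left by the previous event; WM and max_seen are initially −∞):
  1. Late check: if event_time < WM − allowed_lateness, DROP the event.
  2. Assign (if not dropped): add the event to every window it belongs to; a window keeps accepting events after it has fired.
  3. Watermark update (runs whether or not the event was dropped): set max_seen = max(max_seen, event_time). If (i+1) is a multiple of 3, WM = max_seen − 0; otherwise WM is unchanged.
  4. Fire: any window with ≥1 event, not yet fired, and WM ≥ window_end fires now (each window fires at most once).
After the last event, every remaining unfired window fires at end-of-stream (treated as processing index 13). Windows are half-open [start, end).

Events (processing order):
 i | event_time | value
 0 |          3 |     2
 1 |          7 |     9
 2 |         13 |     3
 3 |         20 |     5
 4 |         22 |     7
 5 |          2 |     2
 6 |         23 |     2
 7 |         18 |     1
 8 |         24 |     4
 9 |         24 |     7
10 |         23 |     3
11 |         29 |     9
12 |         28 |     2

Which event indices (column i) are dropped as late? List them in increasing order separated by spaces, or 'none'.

i=0 t=3 v=2: → [0,11); WM=−∞
i=1 t=7 v=9: → [4,15),[0,11); WM=−∞
i=2 t=13 v=3: → [12,23),[8,19),[4,15); WM=13; [0,11) fires=2
i=3 t=20 v=5: → [20,31),[16,27),[12,23); WM=13
i=4 t=22 v=7: → [20,31),[16,27),[12,23); WM=13
i=5 t=2 v=2: DROP (t<13-0); WM=22; [4,15) fires=2 [8,19) fires=1
i=6 t=23 v=2: → [20,31),[16,27); WM=22
i=7 t=18 v=1: DROP (t<22-0); WM=22
i=8 t=24 v=4: → [24,35),[20,31),[16,27); WM=24; [12,23) fires=3
i=9 t=24 v=7: → [24,35),[20,31),[16,27); WM=24
i=10 t=23 v=3: DROP (t<24-0); WM=24
i=11 t=29 v=9: → [28,39),[24,35),[20,31); WM=29; [16,27) fires=5
i=12 t=28 v=2: DROP (t<29-0); WM=29

5 7 10 12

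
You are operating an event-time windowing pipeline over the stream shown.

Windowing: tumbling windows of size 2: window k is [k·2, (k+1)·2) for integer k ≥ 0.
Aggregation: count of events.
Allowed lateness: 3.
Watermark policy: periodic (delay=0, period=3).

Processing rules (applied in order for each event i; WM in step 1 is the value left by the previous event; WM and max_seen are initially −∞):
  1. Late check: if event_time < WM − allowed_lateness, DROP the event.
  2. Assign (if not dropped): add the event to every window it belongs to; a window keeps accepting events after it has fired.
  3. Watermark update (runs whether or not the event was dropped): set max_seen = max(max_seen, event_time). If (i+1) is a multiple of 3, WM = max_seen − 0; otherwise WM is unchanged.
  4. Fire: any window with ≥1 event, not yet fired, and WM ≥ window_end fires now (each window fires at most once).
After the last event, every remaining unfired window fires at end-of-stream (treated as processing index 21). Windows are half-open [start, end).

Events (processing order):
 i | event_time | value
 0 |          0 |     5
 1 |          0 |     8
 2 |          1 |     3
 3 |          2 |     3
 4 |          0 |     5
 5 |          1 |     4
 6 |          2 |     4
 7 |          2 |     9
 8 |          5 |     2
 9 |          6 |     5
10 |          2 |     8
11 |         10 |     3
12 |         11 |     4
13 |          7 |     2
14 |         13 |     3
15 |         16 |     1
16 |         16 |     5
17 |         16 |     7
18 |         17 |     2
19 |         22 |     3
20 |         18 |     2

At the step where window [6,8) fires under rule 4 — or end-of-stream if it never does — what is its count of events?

i=0 t=0 v=5: → [0,2); WM=−∞
i=1 t=0 v=8: → [0,2); WM=−∞
i=2 t=1 v=3: → [0,2); WM=1
i=3 t=2 v=3: → [2,4); WM=1
i=4 t=0 v=5: → [0,2); WM=1
i=5 t=1 v=4: → [0,2); WM=2; [0,2) fires=5
i=6 t=2 v=4: → [2,4); WM=2
i=7 t=2 v=9: → [2,4); WM=2
i=8 t=5 v=2: → [4,6); WM=5; [2,4) fires=3
i=9 t=6 v=5: → [6,8); WM=5
i=10 t=2 v=8: → [2,4); WM=5
i=11 t=10 v=3: → [10,12); WM=10; [4,6) fires=1 [6,8) fires=1
i=12 t=11 v=4: → [10,12); WM=10
i=13 t=7 v=2: → [6,8); WM=10
i=14 t=13 v=3: → [12,14); WM=13; [10,12) fires=2
i=15 t=16 v=1: → [16,18); WM=13
i=16 t=16 v=5: → [16,18); WM=13
i=17 t=16 v=7: → [16,18); WM=16; [12,14) fires=1
i=18 t=17 v=2: → [16,18); WM=16
i=19 t=22 v=3: → [22,24); WM=16
i=20 t=18 v=2: → [18,20); WM=22; [16,18) fires=4 [18,20) fires=1

1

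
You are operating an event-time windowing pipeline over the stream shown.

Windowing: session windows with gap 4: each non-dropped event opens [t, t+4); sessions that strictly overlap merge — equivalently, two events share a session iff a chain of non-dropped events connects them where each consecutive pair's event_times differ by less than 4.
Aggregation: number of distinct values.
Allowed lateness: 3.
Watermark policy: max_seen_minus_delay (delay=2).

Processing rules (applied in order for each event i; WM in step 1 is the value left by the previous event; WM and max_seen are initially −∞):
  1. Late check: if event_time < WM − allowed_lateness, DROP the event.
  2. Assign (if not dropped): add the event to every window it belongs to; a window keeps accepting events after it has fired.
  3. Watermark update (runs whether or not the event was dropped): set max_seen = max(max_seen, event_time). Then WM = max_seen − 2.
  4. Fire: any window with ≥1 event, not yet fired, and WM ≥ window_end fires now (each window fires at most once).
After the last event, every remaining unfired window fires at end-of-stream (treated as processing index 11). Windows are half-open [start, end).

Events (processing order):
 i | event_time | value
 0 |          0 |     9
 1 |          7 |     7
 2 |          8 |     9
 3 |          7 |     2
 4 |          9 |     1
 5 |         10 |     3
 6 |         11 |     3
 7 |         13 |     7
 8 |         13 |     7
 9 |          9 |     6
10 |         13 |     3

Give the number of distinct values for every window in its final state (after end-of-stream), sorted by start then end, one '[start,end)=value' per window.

i=0 t=0 v=9: → [0,4); WM=-2
i=1 t=7 v=7: → [7,11); WM=5
i=2 t=8 v=9: → [7,12); WM=6
i=3 t=7 v=2: → [7,12); WM=6
i=4 t=9 v=1: → [7,13); WM=7
i=5 t=10 v=3: → [7,14); WM=8
i=6 t=11 v=3: → [7,15); WM=9
i=7 t=13 v=7: → [7,17); WM=11
i=8 t=13 v=7: → [7,17); WM=11
i=9 t=9 v=6: → [7,17); WM=11
i=10 t=13 v=3: → [7,17); WM=11

[0,4)=1 [7,17)=6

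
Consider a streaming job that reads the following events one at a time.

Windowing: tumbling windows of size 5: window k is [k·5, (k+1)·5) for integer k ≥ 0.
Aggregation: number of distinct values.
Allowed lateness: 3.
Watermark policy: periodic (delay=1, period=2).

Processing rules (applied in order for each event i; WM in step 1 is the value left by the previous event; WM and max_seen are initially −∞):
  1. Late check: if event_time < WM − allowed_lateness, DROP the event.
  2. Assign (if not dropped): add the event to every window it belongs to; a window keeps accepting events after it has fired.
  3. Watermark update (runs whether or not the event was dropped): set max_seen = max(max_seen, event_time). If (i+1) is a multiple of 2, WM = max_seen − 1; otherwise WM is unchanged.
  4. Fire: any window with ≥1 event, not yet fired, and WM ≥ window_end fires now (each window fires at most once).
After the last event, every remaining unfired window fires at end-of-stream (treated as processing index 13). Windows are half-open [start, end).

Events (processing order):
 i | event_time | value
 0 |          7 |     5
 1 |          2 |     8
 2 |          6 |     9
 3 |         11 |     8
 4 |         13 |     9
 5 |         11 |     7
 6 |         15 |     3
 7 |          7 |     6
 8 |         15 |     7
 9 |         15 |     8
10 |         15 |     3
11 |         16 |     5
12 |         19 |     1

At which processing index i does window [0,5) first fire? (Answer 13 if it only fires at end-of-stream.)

i=0 t=7 v=5: → [5,10); WM=−∞
i=1 t=2 v=8: → [0,5); WM=6; [0,5) fires=1
i=2 t=6 v=9: → [5,10); WM=6
i=3 t=11 v=8: → [10,15); WM=10; [5,10) fires=2
i=4 t=13 v=9: → [10,15); WM=10
i=5 t=11 v=7: → [10,15); WM=12
i=6 t=15 v=3: → [15,20); WM=12
i=7 t=7 v=6: DROP (t<12-3); WM=14
i=8 t=15 v=7: → [15,20); WM=14
i=9 t=15 v=8: → [15,20); WM=14
i=10 t=15 v=3: → [15,20); WM=14
i=11 t=16 v=5: → [15,20); WM=15; [10,15) fires=3
i=12 t=19 v=1: → [15,20); WM=15

1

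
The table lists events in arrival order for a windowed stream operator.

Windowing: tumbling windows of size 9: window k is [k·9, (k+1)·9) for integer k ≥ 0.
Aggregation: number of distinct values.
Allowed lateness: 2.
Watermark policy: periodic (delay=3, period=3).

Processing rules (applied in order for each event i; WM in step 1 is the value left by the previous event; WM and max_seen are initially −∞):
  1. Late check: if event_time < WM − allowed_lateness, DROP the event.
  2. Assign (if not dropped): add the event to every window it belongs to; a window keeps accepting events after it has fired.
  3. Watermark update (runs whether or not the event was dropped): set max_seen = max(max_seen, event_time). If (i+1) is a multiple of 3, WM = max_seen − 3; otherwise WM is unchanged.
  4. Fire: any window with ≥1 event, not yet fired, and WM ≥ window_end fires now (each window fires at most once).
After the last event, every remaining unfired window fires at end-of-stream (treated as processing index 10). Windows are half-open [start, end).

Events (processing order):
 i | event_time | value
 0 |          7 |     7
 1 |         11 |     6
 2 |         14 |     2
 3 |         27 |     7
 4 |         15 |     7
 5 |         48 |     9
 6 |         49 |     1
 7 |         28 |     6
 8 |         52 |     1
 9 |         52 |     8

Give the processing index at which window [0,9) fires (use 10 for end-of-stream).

2

i=0 t=7 v=7: → [0,9); WM=−∞
i=1 t=11 v=6: → [9,18); WM=−∞
i=2 t=14 v=2: → [9,18); WM=11; [0,9) fires=1
i=3 t=27 v=7: → [27,36); WM=11
i=4 t=15 v=7: → [9,18); WM=11
i=5 t=48 v=9: → [45,54); WM=45; [9,18) fires=3 [27,36) fires=1
i=6 t=49 v=1: → [45,54); WM=45
i=7 t=28 v=6: DROP (t<45-2); WM=45
i=8 t=52 v=1: → [45,54); WM=49
i=9 t=52 v=8: → [45,54); WM=49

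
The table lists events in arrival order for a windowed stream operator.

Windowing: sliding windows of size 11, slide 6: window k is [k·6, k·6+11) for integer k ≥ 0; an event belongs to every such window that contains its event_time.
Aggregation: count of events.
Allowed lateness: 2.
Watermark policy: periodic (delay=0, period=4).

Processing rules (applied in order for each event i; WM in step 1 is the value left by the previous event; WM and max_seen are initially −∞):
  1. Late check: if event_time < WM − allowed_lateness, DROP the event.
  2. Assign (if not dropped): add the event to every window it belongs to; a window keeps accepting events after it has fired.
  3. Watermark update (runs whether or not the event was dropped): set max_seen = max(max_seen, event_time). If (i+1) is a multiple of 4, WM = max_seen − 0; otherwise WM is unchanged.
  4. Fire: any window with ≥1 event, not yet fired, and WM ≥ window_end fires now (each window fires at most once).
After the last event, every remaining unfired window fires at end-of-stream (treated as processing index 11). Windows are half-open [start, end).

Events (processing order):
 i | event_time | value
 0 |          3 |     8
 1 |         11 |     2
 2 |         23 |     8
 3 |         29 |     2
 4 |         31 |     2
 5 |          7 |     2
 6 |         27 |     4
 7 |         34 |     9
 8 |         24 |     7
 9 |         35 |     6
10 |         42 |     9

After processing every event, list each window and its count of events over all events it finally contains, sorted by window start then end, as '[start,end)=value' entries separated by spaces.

i=0 t=3 v=8: → [0,11); WM=−∞
i=1 t=11 v=2: → [6,17); WM=−∞
i=2 t=23 v=8: → [18,29); WM=−∞
i=3 t=29 v=2: → [24,35); WM=29; [0,11) fires=1 [6,17) fires=1 [18,29) fires=1
i=4 t=31 v=2: → [30,41),[24,35); WM=29
i=5 t=7 v=2: DROP (t<29-2); WM=29
i=6 t=27 v=4: → [24,35),[18,29); WM=29
i=7 t=34 v=9: → [30,41),[24,35); WM=34
i=8 t=24 v=7: DROP (t<34-2); WM=34
i=9 t=35 v=6: → [30,41); WM=34
i=10 t=42 v=9: → [42,53),[36,47); WM=34

[0,11)=1 [6,17)=1 [18,29)=2 [24,35)=4 [30,41)=3 [36,47)=1 [42,53)=1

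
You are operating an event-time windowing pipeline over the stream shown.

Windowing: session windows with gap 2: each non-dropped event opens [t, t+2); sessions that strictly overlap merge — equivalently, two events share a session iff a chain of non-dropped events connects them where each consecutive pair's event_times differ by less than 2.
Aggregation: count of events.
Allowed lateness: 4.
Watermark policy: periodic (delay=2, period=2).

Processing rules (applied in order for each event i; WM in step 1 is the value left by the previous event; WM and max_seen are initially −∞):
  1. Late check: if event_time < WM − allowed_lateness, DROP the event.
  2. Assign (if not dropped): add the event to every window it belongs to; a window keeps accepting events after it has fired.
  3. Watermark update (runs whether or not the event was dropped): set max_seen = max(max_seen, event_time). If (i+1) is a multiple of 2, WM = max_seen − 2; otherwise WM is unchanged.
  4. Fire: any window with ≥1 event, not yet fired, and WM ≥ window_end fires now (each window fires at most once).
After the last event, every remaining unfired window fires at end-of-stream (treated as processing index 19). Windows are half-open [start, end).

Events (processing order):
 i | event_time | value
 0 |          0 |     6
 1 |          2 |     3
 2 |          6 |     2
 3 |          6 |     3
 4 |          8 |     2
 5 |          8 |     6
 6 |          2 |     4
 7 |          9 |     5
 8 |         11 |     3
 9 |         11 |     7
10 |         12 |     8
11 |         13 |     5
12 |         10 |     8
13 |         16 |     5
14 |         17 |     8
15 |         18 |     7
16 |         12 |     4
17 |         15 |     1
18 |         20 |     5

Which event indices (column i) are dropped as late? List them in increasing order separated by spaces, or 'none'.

none

i=0 t=0 v=6: → [0,2); WM=−∞
i=1 t=2 v=3: → [2,4); WM=0
i=2 t=6 v=2: → [6,8); WM=0
i=3 t=6 v=3: → [6,8); WM=4
i=4 t=8 v=2: → [8,10); WM=4
i=5 t=8 v=6: → [8,10); WM=6
i=6 t=2 v=4: → [2,4); WM=6
i=7 t=9 v=5: → [8,11); WM=7
i=8 t=11 v=3: → [11,13); WM=7
i=9 t=11 v=7: → [11,13); WM=9
i=10 t=12 v=8: → [11,14); WM=9
i=11 t=13 v=5: → [11,15); WM=11
i=12 t=10 v=8: → [8,15); WM=11
i=13 t=16 v=5: → [16,18); WM=14
i=14 t=17 v=8: → [16,19); WM=14
i=15 t=18 v=7: → [16,20); WM=16
i=16 t=12 v=4: → [8,15); WM=16
i=17 t=15 v=1: → [15,20); WM=16
i=18 t=20 v=5: → [20,22); WM=16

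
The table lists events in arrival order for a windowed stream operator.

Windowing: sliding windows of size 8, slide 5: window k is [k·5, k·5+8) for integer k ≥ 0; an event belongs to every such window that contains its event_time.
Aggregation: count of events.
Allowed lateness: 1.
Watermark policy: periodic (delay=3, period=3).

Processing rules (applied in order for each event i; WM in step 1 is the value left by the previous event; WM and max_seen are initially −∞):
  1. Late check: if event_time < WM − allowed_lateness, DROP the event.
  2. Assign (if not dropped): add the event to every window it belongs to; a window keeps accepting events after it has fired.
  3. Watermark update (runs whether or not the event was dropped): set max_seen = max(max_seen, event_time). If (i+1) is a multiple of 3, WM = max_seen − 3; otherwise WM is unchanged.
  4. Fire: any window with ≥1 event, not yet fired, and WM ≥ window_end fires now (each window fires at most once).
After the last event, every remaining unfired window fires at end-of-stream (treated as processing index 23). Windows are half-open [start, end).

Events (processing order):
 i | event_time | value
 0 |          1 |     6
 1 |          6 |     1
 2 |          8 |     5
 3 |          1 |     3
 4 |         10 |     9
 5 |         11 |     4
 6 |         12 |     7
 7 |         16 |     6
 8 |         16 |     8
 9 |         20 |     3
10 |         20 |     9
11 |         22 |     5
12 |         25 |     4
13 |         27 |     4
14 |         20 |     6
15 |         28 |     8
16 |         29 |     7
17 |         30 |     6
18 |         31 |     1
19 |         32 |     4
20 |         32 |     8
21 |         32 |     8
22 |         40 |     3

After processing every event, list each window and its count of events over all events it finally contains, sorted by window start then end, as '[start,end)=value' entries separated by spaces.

i=0 t=1 v=6: → [0,8); WM=−∞
i=1 t=6 v=1: → [5,13),[0,8); WM=−∞
i=2 t=8 v=5: → [5,13); WM=5
i=3 t=1 v=3: DROP (t<5-1); WM=5
i=4 t=10 v=9: → [10,18),[5,13); WM=5
i=5 t=11 v=4: → [10,18),[5,13); WM=8; [0,8) fires=2
i=6 t=12 v=7: → [10,18),[5,13); WM=8
i=7 t=16 v=6: → [15,23),[10,18); WM=8
i=8 t=16 v=8: → [15,23),[10,18); WM=13; [5,13) fires=5
i=9 t=20 v=3: → [20,28),[15,23); WM=13
i=10 t=20 v=9: → [20,28),[15,23); WM=13
i=11 t=22 v=5: → [20,28),[15,23); WM=19; [10,18) fires=5
i=12 t=25 v=4: → [25,33),[20,28); WM=19
i=13 t=27 v=4: → [25,33),[20,28); WM=19
i=14 t=20 v=6: → [20,28),[15,23); WM=24; [15,23) fires=6
i=15 t=28 v=8: → [25,33); WM=24
i=16 t=29 v=7: → [25,33); WM=24
i=17 t=30 v=6: → [30,38),[25,33); WM=27
i=18 t=31 v=1: → [30,38),[25,33); WM=27
i=19 t=32 v=4: → [30,38),[25,33); WM=27
i=20 t=32 v=8: → [30,38),[25,33); WM=29; [20,28) fires=6
i=21 t=32 v=8: → [30,38),[25,33); WM=29
i=22 t=40 v=3: → [40,48),[35,43); WM=29

[0,8)=2 [5,13)=5 [10,18)=5 [15,23)=6 [20,28)=6 [25,33)=9 [30,38)=5 [35,43)=1 [40,48)=1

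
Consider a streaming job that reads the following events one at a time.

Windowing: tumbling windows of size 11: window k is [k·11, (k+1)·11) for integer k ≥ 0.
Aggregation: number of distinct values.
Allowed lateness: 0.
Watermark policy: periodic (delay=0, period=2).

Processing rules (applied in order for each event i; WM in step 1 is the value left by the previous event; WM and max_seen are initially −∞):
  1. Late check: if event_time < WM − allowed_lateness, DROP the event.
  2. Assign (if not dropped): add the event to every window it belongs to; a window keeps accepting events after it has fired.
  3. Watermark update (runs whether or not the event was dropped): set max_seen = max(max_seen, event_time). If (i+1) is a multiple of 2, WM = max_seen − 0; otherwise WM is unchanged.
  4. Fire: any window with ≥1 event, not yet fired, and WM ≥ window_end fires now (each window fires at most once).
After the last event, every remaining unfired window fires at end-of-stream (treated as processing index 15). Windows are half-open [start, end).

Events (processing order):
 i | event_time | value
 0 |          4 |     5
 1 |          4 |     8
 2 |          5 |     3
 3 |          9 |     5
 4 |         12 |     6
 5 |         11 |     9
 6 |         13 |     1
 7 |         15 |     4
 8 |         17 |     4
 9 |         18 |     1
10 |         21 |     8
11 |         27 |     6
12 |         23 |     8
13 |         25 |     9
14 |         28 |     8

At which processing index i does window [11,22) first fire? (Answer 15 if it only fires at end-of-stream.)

11

i=0 t=4 v=5: → [0,11); WM=−∞
i=1 t=4 v=8: → [0,11); WM=4
i=2 t=5 v=3: → [0,11); WM=4
i=3 t=9 v=5: → [0,11); WM=9
i=4 t=12 v=6: → [11,22); WM=9
i=5 t=11 v=9: → [11,22); WM=12; [0,11) fires=3
i=6 t=13 v=1: → [11,22); WM=12
i=7 t=15 v=4: → [11,22); WM=15
i=8 t=17 v=4: → [11,22); WM=15
i=9 t=18 v=1: → [11,22); WM=18
i=10 t=21 v=8: → [11,22); WM=18
i=11 t=27 v=6: → [22,33); WM=27; [11,22) fires=5
i=12 t=23 v=8: DROP (t<27-0); WM=27
i=13 t=25 v=9: DROP (t<27-0); WM=27
i=14 t=28 v=8: → [22,33); WM=27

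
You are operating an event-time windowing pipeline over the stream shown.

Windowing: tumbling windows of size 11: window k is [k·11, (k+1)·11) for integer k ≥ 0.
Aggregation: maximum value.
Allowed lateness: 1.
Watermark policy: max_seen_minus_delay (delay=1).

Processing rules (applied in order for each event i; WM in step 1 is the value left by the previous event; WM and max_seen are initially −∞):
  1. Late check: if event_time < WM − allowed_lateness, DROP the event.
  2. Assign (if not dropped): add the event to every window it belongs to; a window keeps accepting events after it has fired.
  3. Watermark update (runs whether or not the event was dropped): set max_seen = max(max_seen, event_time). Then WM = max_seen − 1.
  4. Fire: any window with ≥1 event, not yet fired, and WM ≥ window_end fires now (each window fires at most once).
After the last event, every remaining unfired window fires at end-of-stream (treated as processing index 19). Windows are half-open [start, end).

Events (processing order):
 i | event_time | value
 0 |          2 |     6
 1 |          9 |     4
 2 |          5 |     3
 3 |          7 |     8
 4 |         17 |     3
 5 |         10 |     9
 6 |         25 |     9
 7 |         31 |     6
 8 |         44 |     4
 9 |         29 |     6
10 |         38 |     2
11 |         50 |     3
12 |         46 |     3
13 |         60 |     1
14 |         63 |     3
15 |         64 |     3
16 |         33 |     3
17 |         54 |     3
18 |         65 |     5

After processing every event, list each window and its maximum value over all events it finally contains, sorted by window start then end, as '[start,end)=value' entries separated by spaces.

[0,11)=8 [11,22)=3 [22,33)=9 [44,55)=4 [55,66)=5

i=0 t=2 v=6: → [0,11); WM=1
i=1 t=9 v=4: → [0,11); WM=8
i=2 t=5 v=3: DROP (t<8-1); WM=8
i=3 t=7 v=8: → [0,11); WM=8
i=4 t=17 v=3: → [11,22); WM=16; [0,11) fires=8
i=5 t=10 v=9: DROP (t<16-1); WM=16
i=6 t=25 v=9: → [22,33); WM=24; [11,22) fires=3
i=7 t=31 v=6: → [22,33); WM=30
i=8 t=44 v=4: → [44,55); WM=43; [22,33) fires=9
i=9 t=29 v=6: DROP (t<43-1); WM=43
i=10 t=38 v=2: DROP (t<43-1); WM=43
i=11 t=50 v=3: → [44,55); WM=49
i=12 t=46 v=3: DROP (t<49-1); WM=49
i=13 t=60 v=1: → [55,66); WM=59; [44,55) fires=4
i=14 t=63 v=3: → [55,66); WM=62
i=15 t=64 v=3: → [55,66); WM=63
i=16 t=33 v=3: DROP (t<63-1); WM=63
i=17 t=54 v=3: DROP (t<63-1); WM=63
i=18 t=65 v=5: → [55,66); WM=64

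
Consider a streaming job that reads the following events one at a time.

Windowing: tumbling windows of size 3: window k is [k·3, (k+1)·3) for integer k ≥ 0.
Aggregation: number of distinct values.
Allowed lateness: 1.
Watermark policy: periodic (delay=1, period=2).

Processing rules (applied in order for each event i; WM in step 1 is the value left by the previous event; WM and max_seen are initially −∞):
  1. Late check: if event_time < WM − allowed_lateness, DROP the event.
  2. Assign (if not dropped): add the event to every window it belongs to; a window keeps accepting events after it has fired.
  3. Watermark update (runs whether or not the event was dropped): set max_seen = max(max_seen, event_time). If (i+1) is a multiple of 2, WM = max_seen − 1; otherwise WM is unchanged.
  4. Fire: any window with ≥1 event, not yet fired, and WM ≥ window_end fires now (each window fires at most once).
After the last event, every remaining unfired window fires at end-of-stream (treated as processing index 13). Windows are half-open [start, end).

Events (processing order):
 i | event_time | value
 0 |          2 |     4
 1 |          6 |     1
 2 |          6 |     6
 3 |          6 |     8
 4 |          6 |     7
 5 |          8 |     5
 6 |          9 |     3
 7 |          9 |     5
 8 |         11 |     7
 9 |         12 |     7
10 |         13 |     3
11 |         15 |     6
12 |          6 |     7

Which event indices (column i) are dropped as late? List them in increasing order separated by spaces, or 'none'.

12

i=0 t=2 v=4: → [0,3); WM=−∞
i=1 t=6 v=1: → [6,9); WM=5; [0,3) fires=1
i=2 t=6 v=6: → [6,9); WM=5
i=3 t=6 v=8: → [6,9); WM=5
i=4 t=6 v=7: → [6,9); WM=5
i=5 t=8 v=5: → [6,9); WM=7
i=6 t=9 v=3: → [9,12); WM=7
i=7 t=9 v=5: → [9,12); WM=8
i=8 t=11 v=7: → [9,12); WM=8
i=9 t=12 v=7: → [12,15); WM=11; [6,9) fires=5
i=10 t=13 v=3: → [12,15); WM=11
i=11 t=15 v=6: → [15,18); WM=14; [9,12) fires=3
i=12 t=6 v=7: DROP (t<14-1); WM=14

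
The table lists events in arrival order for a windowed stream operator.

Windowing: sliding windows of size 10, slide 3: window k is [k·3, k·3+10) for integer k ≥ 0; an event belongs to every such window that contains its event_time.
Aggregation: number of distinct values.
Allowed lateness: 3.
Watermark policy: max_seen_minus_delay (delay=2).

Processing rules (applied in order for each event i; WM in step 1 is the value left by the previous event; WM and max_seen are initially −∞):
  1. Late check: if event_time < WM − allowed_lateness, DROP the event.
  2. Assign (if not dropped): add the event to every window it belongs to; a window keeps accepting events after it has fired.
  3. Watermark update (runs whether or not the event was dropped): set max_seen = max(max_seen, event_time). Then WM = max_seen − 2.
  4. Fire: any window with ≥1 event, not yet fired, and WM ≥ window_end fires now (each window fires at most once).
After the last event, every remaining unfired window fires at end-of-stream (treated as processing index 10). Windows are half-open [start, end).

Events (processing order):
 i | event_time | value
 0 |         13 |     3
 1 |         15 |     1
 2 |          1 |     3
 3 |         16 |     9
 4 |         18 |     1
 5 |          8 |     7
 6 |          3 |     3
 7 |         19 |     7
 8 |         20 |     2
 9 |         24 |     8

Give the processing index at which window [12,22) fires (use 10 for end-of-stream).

9

i=0 t=13 v=3: → [12,22),[9,19),[6,16); WM=11
i=1 t=15 v=1: → [15,25),[12,22),[9,19),[6,16); WM=13
i=2 t=1 v=3: DROP (t<13-3); WM=13
i=3 t=16 v=9: → [15,25),[12,22),[9,19); WM=14
i=4 t=18 v=1: → [18,28),[15,25),[12,22),[9,19); WM=16; [6,16) fires=2
i=5 t=8 v=7: DROP (t<16-3); WM=16
i=6 t=3 v=3: DROP (t<16-3); WM=16
i=7 t=19 v=7: → [18,28),[15,25),[12,22); WM=17
i=8 t=20 v=2: → [18,28),[15,25),[12,22); WM=18
i=9 t=24 v=8: → [24,34),[21,31),[18,28),[15,25); WM=22; [9,19) fires=3 [12,22) fires=5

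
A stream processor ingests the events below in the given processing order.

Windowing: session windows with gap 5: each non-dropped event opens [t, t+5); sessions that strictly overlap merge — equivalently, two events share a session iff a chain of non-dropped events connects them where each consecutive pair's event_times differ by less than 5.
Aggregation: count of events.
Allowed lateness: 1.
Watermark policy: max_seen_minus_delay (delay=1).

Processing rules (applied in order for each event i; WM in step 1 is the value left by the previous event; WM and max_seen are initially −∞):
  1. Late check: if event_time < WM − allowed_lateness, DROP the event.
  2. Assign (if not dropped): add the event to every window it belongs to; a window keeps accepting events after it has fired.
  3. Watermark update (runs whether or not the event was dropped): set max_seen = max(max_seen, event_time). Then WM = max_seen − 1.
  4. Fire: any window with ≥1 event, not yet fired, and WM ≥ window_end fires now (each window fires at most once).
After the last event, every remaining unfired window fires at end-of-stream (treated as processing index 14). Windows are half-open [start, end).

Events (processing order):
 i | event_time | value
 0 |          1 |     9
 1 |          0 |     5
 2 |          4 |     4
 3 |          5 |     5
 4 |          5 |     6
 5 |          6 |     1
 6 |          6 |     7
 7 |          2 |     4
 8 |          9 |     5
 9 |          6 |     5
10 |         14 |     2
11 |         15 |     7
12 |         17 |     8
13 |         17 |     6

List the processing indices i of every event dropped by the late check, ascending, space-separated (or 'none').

i=0 t=1 v=9: → [1,6); WM=0
i=1 t=0 v=5: → [0,6); WM=0
i=2 t=4 v=4: → [0,9); WM=3
i=3 t=5 v=5: → [0,10); WM=4
i=4 t=5 v=6: → [0,10); WM=4
i=5 t=6 v=1: → [0,11); WM=5
i=6 t=6 v=7: → [0,11); WM=5
i=7 t=2 v=4: DROP (t<5-1); WM=5
i=8 t=9 v=5: → [0,14); WM=8
i=9 t=6 v=5: DROP (t<8-1); WM=8
i=10 t=14 v=2: → [14,19); WM=13
i=11 t=15 v=7: → [14,20); WM=14
i=12 t=17 v=8: → [14,22); WM=16
i=13 t=17 v=6: → [14,22); WM=16

7 9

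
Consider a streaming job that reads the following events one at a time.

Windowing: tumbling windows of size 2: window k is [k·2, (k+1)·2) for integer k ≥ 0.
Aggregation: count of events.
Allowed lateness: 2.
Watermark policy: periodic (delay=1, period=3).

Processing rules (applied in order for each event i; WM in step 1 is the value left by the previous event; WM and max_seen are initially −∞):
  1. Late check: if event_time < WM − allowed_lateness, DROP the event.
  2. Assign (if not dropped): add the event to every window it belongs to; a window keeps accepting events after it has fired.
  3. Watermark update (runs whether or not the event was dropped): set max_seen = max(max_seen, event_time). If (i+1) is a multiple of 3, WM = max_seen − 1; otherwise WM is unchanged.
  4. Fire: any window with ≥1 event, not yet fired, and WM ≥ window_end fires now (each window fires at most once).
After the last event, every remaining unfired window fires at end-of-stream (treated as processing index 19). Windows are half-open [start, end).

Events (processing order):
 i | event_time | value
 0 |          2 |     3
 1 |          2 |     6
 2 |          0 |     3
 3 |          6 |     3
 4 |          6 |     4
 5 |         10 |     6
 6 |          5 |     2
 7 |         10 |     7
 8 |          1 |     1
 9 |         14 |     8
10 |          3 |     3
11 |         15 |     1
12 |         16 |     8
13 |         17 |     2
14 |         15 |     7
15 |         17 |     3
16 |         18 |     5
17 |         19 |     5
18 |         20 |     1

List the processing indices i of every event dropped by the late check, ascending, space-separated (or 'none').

i=0 t=2 v=3: → [2,4); WM=−∞
i=1 t=2 v=6: → [2,4); WM=−∞
i=2 t=0 v=3: → [0,2); WM=1
i=3 t=6 v=3: → [6,8); WM=1
i=4 t=6 v=4: → [6,8); WM=1
i=5 t=10 v=6: → [10,12); WM=9; [0,2) fires=1 [2,4) fires=2 [6,8) fires=2
i=6 t=5 v=2: DROP (t<9-2); WM=9
i=7 t=10 v=7: → [10,12); WM=9
i=8 t=1 v=1: DROP (t<9-2); WM=9
i=9 t=14 v=8: → [14,16); WM=9
i=10 t=3 v=3: DROP (t<9-2); WM=9
i=11 t=15 v=1: → [14,16); WM=14; [10,12) fires=2
i=12 t=16 v=8: → [16,18); WM=14
i=13 t=17 v=2: → [16,18); WM=14
i=14 t=15 v=7: → [14,16); WM=16; [14,16) fires=3
i=15 t=17 v=3: → [16,18); WM=16
i=16 t=18 v=5: → [18,20); WM=16
i=17 t=19 v=5: → [18,20); WM=18; [16,18) fires=3
i=18 t=20 v=1: → [20,22); WM=18

6 8 10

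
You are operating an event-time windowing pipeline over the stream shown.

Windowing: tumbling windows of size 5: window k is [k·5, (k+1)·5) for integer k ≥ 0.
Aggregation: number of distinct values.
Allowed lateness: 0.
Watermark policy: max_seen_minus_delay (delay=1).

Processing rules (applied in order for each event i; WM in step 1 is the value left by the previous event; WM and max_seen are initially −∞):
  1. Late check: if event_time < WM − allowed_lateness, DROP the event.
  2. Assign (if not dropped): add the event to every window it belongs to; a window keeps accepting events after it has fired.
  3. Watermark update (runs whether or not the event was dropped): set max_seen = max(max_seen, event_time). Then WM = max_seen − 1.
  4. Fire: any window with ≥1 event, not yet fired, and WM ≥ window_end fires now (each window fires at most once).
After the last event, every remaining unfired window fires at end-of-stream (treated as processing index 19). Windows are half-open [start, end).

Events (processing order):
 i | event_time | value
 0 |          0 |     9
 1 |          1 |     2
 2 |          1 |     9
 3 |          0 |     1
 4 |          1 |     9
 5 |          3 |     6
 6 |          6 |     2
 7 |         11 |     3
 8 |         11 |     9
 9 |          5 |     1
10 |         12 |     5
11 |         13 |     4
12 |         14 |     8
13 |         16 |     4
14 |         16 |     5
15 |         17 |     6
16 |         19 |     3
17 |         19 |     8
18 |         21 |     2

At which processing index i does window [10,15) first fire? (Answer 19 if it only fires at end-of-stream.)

13

i=0 t=0 v=9: → [0,5); WM=-1
i=1 t=1 v=2: → [0,5); WM=0
i=2 t=1 v=9: → [0,5); WM=0
i=3 t=0 v=1: → [0,5); WM=0
i=4 t=1 v=9: → [0,5); WM=0
i=5 t=3 v=6: → [0,5); WM=2
i=6 t=6 v=2: → [5,10); WM=5; [0,5) fires=4
i=7 t=11 v=3: → [10,15); WM=10; [5,10) fires=1
i=8 t=11 v=9: → [10,15); WM=10
i=9 t=5 v=1: DROP (t<10-0); WM=10
i=10 t=12 v=5: → [10,15); WM=11
i=11 t=13 v=4: → [10,15); WM=12
i=12 t=14 v=8: → [10,15); WM=13
i=13 t=16 v=4: → [15,20); WM=15; [10,15) fires=5
i=14 t=16 v=5: → [15,20); WM=15
i=15 t=17 v=6: → [15,20); WM=16
i=16 t=19 v=3: → [15,20); WM=18
i=17 t=19 v=8: → [15,20); WM=18
i=18 t=21 v=2: → [20,25); WM=20; [15,20) fires=5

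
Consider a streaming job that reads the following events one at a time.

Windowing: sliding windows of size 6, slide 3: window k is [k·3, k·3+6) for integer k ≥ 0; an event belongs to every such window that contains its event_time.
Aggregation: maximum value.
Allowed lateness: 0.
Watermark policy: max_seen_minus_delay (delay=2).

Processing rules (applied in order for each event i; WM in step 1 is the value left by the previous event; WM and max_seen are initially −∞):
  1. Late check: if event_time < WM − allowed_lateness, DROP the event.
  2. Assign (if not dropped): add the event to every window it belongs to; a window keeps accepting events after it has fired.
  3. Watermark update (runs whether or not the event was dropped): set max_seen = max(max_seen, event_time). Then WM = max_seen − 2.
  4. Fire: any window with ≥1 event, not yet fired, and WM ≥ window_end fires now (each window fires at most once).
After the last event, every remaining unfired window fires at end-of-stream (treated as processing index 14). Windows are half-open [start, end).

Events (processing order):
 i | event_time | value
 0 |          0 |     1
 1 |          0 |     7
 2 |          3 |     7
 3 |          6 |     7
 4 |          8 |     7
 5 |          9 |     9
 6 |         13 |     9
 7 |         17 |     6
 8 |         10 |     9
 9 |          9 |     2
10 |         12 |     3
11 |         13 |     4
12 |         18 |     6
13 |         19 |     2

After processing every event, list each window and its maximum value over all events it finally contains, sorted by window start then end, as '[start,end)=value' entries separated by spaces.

i=0 t=0 v=1: → [0,6); WM=-2
i=1 t=0 v=7: → [0,6); WM=-2
i=2 t=3 v=7: → [3,9),[0,6); WM=1
i=3 t=6 v=7: → [6,12),[3,9); WM=4
i=4 t=8 v=7: → [6,12),[3,9); WM=6; [0,6) fires=7
i=5 t=9 v=9: → [9,15),[6,12); WM=7
i=6 t=13 v=9: → [12,18),[9,15); WM=11; [3,9) fires=7
i=7 t=17 v=6: → [15,21),[12,18); WM=15; [6,12) fires=9 [9,15) fires=9
i=8 t=10 v=9: DROP (t<15-0); WM=15
i=9 t=9 v=2: DROP (t<15-0); WM=15
i=10 t=12 v=3: DROP (t<15-0); WM=15
i=11 t=13 v=4: DROP (t<15-0); WM=15
i=12 t=18 v=6: → [18,24),[15,21); WM=16
i=13 t=19 v=2: → [18,24),[15,21); WM=17

[0,6)=7 [3,9)=7 [6,12)=9 [9,15)=9 [12,18)=9 [15,21)=6 [18,24)=6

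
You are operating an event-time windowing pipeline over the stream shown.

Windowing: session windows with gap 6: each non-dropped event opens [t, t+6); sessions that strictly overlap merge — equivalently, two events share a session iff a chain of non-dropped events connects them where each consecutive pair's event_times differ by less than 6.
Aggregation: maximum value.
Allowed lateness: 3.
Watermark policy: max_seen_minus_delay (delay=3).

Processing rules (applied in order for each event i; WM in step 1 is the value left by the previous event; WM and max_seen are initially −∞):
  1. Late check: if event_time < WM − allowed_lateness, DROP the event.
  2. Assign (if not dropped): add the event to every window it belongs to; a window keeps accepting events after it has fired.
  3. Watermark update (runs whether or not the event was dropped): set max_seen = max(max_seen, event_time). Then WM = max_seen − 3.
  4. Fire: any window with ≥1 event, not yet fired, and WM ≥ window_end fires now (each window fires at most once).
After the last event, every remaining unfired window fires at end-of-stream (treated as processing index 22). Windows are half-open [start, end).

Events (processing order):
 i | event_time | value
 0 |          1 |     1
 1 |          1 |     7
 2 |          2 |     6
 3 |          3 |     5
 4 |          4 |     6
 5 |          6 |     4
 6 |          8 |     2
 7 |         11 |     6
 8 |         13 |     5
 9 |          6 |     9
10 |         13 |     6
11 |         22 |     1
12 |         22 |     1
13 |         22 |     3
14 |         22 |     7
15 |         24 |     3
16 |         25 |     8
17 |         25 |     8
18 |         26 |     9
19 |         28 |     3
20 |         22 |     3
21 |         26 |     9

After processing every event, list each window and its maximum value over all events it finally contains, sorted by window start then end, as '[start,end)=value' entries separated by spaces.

[1,19)=7 [22,34)=9

i=0 t=1 v=1: → [1,7); WM=-2
i=1 t=1 v=7: → [1,7); WM=-2
i=2 t=2 v=6: → [1,8); WM=-1
i=3 t=3 v=5: → [1,9); WM=0
i=4 t=4 v=6: → [1,10); WM=1
i=5 t=6 v=4: → [1,12); WM=3
i=6 t=8 v=2: → [1,14); WM=5
i=7 t=11 v=6: → [1,17); WM=8
i=8 t=13 v=5: → [1,19); WM=10
i=9 t=6 v=9: DROP (t<10-3); WM=10
i=10 t=13 v=6: → [1,19); WM=10
i=11 t=22 v=1: → [22,28); WM=19
i=12 t=22 v=1: → [22,28); WM=19
i=13 t=22 v=3: → [22,28); WM=19
i=14 t=22 v=7: → [22,28); WM=19
i=15 t=24 v=3: → [22,30); WM=21
i=16 t=25 v=8: → [22,31); WM=22
i=17 t=25 v=8: → [22,31); WM=22
i=18 t=26 v=9: → [22,32); WM=23
i=19 t=28 v=3: → [22,34); WM=25
i=20 t=22 v=3: → [22,34); WM=25
i=21 t=26 v=9: → [22,34); WM=25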